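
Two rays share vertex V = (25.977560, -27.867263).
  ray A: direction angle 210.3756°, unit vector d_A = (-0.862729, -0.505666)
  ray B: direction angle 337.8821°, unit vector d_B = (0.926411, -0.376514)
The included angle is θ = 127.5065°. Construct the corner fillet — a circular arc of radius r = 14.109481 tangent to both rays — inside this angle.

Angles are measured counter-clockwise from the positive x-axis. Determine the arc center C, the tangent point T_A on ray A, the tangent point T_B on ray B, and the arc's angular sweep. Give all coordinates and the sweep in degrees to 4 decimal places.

bisector direction at 274.1288° = (0.072000,-0.997405)
center distance |VC| = r/sin(θ/2) = 14.109481/sin(63.7533°) = 15.731425
C = V + |VC|·bis = (27.1102,-43.5579)
T_A = V + ((C−V)·d_A)·d_A = V + 6.9570·d_A = (19.9755,-31.3852)
T_B = V + ((C−V)·d_B)·d_B = V + 6.9570·d_B = (32.4226,-30.4867)
sweep = 180° − θ = 52.4935°

center=(27.1102,-43.5579) T_A=(19.9755,-31.3852) T_B=(32.4226,-30.4867) sweep=52.4935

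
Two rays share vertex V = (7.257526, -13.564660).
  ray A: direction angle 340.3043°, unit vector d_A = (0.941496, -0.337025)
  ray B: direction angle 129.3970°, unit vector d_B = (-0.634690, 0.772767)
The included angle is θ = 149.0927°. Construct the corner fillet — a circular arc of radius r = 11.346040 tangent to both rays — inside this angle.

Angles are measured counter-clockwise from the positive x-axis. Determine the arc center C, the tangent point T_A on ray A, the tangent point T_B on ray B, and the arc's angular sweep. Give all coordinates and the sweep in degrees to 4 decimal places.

center=(14.0346,-3.9395) T_A=(10.2107,-14.6218) T_B=(5.2667,-11.1408) sweep=30.9073

bisector direction at 54.8507° = (0.575710,0.817654)
center distance |VC| = r/sin(θ/2) = 11.346040/sin(74.5464°) = 11.771628
C = V + |VC|·bis = (14.0346,-3.9395)
T_A = V + ((C−V)·d_A)·d_A = V + 3.1367·d_A = (10.2107,-14.6218)
T_B = V + ((C−V)·d_B)·d_B = V + 3.1367·d_B = (5.2667,-11.1408)
sweep = 180° − θ = 30.9073°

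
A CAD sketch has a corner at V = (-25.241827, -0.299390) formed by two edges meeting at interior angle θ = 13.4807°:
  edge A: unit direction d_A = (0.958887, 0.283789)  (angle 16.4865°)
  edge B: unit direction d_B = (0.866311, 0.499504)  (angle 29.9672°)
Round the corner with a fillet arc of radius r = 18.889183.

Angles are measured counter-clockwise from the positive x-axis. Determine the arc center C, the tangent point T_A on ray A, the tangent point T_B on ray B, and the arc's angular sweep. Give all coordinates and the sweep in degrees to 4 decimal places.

bisector direction at 23.2269° = (0.918951,0.394373)
center distance |VC| = r/sin(θ/2) = 18.889183/sin(6.7404°) = 160.936872
C = V + |VC|·bis = (122.6512,63.1697)
T_A = V + ((C−V)·d_A)·d_A = V + 159.8245·d_A = (128.0118,45.0571)
T_B = V + ((C−V)·d_B)·d_B = V + 159.8245·d_B = (113.2160,79.5336)
sweep = 180° − θ = 166.5193°

center=(122.6512,63.1697) T_A=(128.0118,45.0571) T_B=(113.2160,79.5336) sweep=166.5193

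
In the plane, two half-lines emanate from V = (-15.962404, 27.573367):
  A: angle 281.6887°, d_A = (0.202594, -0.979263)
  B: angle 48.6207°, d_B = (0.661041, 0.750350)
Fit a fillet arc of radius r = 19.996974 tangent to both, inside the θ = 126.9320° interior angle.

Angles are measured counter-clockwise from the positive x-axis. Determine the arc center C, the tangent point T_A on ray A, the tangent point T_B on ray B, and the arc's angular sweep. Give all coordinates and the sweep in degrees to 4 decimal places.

bisector direction at 345.1547° = (0.966621,-0.256210)
center distance |VC| = r/sin(θ/2) = 19.996974/sin(63.4660°) = 22.351243
C = V + |VC|·bis = (5.6428,21.8468)
T_A = V + ((C−V)·d_A)·d_A = V + 9.9849·d_A = (-13.9395,17.7955)
T_B = V + ((C−V)·d_B)·d_B = V + 9.9849·d_B = (-9.3619,35.0656)
sweep = 180° − θ = 53.0680°

center=(5.6428,21.8468) T_A=(-13.9395,17.7955) T_B=(-9.3619,35.0656) sweep=53.0680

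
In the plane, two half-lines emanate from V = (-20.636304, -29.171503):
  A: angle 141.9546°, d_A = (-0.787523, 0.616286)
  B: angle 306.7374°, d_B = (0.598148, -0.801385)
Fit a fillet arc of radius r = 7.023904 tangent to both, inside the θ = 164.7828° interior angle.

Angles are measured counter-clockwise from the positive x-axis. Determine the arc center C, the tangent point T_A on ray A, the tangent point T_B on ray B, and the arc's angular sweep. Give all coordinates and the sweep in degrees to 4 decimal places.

center=(-25.7039,-34.1247) T_A=(-21.3752,-28.5933) T_B=(-20.0751,-29.9234) sweep=15.2172

bisector direction at 224.3460° = (-0.715132,-0.698990)
center distance |VC| = r/sin(θ/2) = 7.023904/sin(82.3914°) = 7.086294
C = V + |VC|·bis = (-25.7039,-34.1247)
T_A = V + ((C−V)·d_A)·d_A = V + 0.9383·d_A = (-21.3752,-28.5933)
T_B = V + ((C−V)·d_B)·d_B = V + 0.9383·d_B = (-20.0751,-29.9234)
sweep = 180° − θ = 15.2172°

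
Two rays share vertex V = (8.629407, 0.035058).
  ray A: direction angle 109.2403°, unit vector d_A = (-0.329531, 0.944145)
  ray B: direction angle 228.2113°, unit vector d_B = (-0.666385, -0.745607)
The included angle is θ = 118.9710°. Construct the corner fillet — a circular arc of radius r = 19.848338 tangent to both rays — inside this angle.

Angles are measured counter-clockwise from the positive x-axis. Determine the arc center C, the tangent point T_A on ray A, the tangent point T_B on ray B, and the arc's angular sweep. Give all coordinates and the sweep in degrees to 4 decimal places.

center=(-13.9653,4.5393) T_A=(4.7744,11.0800) T_B=(0.8338,-8.6873) sweep=61.0290

bisector direction at 168.7258° = (-0.980703,0.195505)
center distance |VC| = r/sin(θ/2) = 19.848338/sin(59.4855°) = 23.039260
C = V + |VC|·bis = (-13.9653,4.5393)
T_A = V + ((C−V)·d_A)·d_A = V + 11.6983·d_A = (4.7744,11.0800)
T_B = V + ((C−V)·d_B)·d_B = V + 11.6983·d_B = (0.8338,-8.6873)
sweep = 180° − θ = 61.0290°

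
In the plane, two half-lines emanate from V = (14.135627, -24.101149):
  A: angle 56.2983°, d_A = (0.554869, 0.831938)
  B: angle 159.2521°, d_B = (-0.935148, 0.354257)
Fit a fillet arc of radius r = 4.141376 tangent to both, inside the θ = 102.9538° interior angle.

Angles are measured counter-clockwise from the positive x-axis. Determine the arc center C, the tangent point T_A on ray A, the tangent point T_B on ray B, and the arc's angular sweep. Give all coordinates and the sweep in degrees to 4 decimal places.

bisector direction at 107.7752° = (-0.305283,0.952262)
center distance |VC| = r/sin(θ/2) = 4.141376/sin(51.4769°) = 5.293460
C = V + |VC|·bis = (12.5196,-19.0604)
T_A = V + ((C−V)·d_A)·d_A = V + 3.2969·d_A = (15.9650,-21.3583)
T_B = V + ((C−V)·d_B)·d_B = V + 3.2969·d_B = (11.0525,-22.9332)
sweep = 180° − θ = 77.0462°

center=(12.5196,-19.0604) T_A=(15.9650,-21.3583) T_B=(11.0525,-22.9332) sweep=77.0462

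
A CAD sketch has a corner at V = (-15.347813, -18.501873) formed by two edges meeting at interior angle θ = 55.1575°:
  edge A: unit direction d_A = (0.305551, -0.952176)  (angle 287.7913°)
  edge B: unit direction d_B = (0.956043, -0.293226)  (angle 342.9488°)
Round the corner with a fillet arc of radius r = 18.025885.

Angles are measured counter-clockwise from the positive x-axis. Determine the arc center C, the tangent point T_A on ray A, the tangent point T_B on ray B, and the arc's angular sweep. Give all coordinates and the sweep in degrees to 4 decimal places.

bisector direction at 315.3700° = (0.711659,-0.702525)
center distance |VC| = r/sin(θ/2) = 18.025885/sin(27.5787°) = 38.935545
C = V + |VC|·bis = (12.3610,-45.8551)
T_A = V + ((C−V)·d_A)·d_A = V + 34.5115·d_A = (-4.8028,-51.3629)
T_B = V + ((C−V)·d_B)·d_B = V + 34.5115·d_B = (17.6467,-28.6215)
sweep = 180° − θ = 124.8425°

center=(12.3610,-45.8551) T_A=(-4.8028,-51.3629) T_B=(17.6467,-28.6215) sweep=124.8425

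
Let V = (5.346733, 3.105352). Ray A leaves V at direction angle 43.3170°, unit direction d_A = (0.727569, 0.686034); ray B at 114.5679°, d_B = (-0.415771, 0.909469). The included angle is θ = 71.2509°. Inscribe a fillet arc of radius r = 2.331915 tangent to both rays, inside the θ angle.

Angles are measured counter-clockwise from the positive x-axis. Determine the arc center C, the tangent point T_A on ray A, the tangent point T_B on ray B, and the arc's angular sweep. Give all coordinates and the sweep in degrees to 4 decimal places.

bisector direction at 78.9425° = (0.191795,0.981435)
center distance |VC| = r/sin(θ/2) = 2.331915/sin(35.6255°) = 4.003397
C = V + |VC|·bis = (6.1146,7.0344)
T_A = V + ((C−V)·d_A)·d_A = V + 3.2541·d_A = (7.7143,5.3378)
T_B = V + ((C−V)·d_B)·d_B = V + 3.2541·d_B = (3.9938,6.0649)
sweep = 180° − θ = 108.7491°

center=(6.1146,7.0344) T_A=(7.7143,5.3378) T_B=(3.9938,6.0649) sweep=108.7491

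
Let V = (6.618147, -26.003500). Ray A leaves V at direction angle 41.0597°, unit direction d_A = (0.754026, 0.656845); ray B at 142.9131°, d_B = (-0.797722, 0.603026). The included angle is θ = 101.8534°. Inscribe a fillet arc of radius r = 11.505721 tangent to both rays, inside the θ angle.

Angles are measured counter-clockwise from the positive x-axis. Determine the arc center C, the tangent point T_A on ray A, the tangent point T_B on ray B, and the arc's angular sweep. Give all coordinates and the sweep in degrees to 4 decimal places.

bisector direction at 91.9864° = (-0.034662,0.999399)
center distance |VC| = r/sin(θ/2) = 11.505721/sin(50.9267°) = 14.820462
C = V + |VC|·bis = (6.1044,-11.1919)
T_A = V + ((C−V)·d_A)·d_A = V + 9.3415·d_A = (13.6619,-19.8676)
T_B = V + ((C−V)·d_B)·d_B = V + 9.3415·d_B = (-0.8338,-20.3703)
sweep = 180° − θ = 78.1466°

center=(6.1044,-11.1919) T_A=(13.6619,-19.8676) T_B=(-0.8338,-20.3703) sweep=78.1466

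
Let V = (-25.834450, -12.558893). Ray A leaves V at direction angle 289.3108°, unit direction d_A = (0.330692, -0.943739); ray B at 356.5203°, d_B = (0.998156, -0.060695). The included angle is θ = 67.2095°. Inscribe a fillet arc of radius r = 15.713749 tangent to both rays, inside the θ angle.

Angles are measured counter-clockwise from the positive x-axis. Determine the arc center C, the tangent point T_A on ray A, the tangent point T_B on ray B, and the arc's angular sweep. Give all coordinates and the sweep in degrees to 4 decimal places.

center=(-3.1850,-29.6789) T_A=(-18.0146,-34.8753) T_B=(-2.2312,-13.9941) sweep=112.7905

bisector direction at 322.9155° = (0.797748,-0.602992)
center distance |VC| = r/sin(θ/2) = 15.713749/sin(33.6048°) = 28.391811
C = V + |VC|·bis = (-3.1850,-29.6789)
T_A = V + ((C−V)·d_A)·d_A = V + 23.6468·d_A = (-18.0146,-34.8753)
T_B = V + ((C−V)·d_B)·d_B = V + 23.6468·d_B = (-2.2312,-13.9941)
sweep = 180° − θ = 112.7905°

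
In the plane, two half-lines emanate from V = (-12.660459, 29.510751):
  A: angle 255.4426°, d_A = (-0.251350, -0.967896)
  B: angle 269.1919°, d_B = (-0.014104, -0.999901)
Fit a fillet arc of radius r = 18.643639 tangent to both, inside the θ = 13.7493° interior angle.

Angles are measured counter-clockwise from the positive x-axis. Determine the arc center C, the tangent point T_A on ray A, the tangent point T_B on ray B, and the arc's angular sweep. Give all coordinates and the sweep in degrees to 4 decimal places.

bisector direction at 262.3173° = (-0.133688,-0.991023)
center distance |VC| = r/sin(θ/2) = 18.643639/sin(6.8746°) = 155.756176
C = V + |VC|·bis = (-33.4832,-124.8473)
T_A = V + ((C−V)·d_A)·d_A = V + 154.6364·d_A = (-51.5283,-120.1612)
T_B = V + ((C−V)·d_B)·d_B = V + 154.6364·d_B = (-14.8414,-125.1102)
sweep = 180° − θ = 166.2507°

center=(-33.4832,-124.8473) T_A=(-51.5283,-120.1612) T_B=(-14.8414,-125.1102) sweep=166.2507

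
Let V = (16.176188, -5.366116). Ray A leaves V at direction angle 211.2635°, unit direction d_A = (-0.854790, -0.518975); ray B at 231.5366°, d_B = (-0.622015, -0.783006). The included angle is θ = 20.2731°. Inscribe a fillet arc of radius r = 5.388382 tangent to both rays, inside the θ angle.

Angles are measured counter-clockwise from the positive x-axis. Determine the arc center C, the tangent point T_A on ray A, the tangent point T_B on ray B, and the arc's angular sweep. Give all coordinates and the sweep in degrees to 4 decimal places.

bisector direction at 221.4000° = (-0.750110,-0.661313)
center distance |VC| = r/sin(θ/2) = 5.388382/sin(10.1365°) = 30.616725
C = V + |VC|·bis = (-6.7897,-25.6133)
T_A = V + ((C−V)·d_A)·d_A = V + 30.1388·d_A = (-9.5862,-21.0074)
T_B = V + ((C−V)·d_B)·d_B = V + 30.1388·d_B = (-2.5706,-28.9650)
sweep = 180° − θ = 159.7269°

center=(-6.7897,-25.6133) T_A=(-9.5862,-21.0074) T_B=(-2.5706,-28.9650) sweep=159.7269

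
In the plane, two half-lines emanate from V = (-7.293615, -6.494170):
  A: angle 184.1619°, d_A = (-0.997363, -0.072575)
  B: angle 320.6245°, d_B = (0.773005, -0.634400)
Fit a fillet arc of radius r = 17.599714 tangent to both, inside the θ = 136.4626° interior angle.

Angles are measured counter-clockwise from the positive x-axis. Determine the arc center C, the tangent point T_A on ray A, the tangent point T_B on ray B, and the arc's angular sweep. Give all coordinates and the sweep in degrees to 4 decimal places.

bisector direction at 252.3932° = (-0.302483,-0.953155)
center distance |VC| = r/sin(θ/2) = 17.599714/sin(68.2313°) = 18.951148
C = V + |VC|·bis = (-13.0260,-24.5575)
T_A = V + ((C−V)·d_A)·d_A = V + 7.0282·d_A = (-14.3033,-7.0042)
T_B = V + ((C−V)·d_B)·d_B = V + 7.0282·d_B = (-1.8608,-10.9529)
sweep = 180° − θ = 43.5374°

center=(-13.0260,-24.5575) T_A=(-14.3033,-7.0042) T_B=(-1.8608,-10.9529) sweep=43.5374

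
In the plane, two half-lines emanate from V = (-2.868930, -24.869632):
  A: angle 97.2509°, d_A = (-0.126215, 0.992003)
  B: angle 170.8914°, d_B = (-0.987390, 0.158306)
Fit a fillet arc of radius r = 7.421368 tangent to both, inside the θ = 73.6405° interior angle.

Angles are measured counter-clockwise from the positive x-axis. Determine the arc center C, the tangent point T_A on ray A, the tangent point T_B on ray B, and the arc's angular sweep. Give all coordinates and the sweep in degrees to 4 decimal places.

center=(-11.4821,-15.9726) T_A=(-4.1201,-15.0359) T_B=(-12.6570,-23.3003) sweep=106.3595

bisector direction at 134.0711° = (-0.695551,0.718477)
center distance |VC| = r/sin(θ/2) = 7.421368/sin(36.8203°) = 12.383258
C = V + |VC|·bis = (-11.4821,-15.9726)
T_A = V + ((C−V)·d_A)·d_A = V + 9.9130·d_A = (-4.1201,-15.0359)
T_B = V + ((C−V)·d_B)·d_B = V + 9.9130·d_B = (-12.6570,-23.3003)
sweep = 180° − θ = 106.3595°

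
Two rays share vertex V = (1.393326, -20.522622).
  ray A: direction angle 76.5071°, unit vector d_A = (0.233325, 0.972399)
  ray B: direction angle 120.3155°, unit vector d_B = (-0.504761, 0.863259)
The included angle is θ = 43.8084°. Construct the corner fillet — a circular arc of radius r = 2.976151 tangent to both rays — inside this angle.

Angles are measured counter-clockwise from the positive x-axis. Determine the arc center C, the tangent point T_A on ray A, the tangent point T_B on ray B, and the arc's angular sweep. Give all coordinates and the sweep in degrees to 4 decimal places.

bisector direction at 98.4113° = (-0.146278,0.989244)
center distance |VC| = r/sin(θ/2) = 2.976151/sin(21.9042°) = 7.977764
C = V + |VC|·bis = (0.2264,-12.6307)
T_A = V + ((C−V)·d_A)·d_A = V + 7.4018·d_A = (3.1204,-13.3251)
T_B = V + ((C−V)·d_B)·d_B = V + 7.4018·d_B = (-2.3428,-14.1329)
sweep = 180° − θ = 136.1916°

center=(0.2264,-12.6307) T_A=(3.1204,-13.3251) T_B=(-2.3428,-14.1329) sweep=136.1916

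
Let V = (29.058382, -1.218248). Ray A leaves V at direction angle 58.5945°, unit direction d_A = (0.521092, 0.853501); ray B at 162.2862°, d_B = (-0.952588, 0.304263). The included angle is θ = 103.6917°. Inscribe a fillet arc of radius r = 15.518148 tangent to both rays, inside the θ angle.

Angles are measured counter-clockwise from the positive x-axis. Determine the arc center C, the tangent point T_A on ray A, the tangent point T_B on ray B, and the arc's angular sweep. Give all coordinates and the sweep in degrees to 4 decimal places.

center=(22.1665,17.2736) T_A=(35.4113,9.1872) T_B=(17.4449,2.4912) sweep=76.3083

bisector direction at 110.4404° = (-0.349232,0.937036)
center distance |VC| = r/sin(θ/2) = 15.518148/sin(51.8458°) = 19.734365
C = V + |VC|·bis = (22.1665,17.2736)
T_A = V + ((C−V)·d_A)·d_A = V + 12.1915·d_A = (35.4113,9.1872)
T_B = V + ((C−V)·d_B)·d_B = V + 12.1915·d_B = (17.4449,2.4912)
sweep = 180° − θ = 76.3083°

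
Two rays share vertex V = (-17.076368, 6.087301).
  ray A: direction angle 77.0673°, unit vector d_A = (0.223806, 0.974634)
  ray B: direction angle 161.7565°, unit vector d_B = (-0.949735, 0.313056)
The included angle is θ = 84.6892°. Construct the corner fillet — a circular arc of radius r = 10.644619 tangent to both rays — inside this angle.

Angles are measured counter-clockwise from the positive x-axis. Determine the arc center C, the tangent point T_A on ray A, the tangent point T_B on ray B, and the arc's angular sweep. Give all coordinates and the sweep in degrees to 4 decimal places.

bisector direction at 119.4119° = (-0.491085,0.871112)
center distance |VC| = r/sin(θ/2) = 10.644619/sin(42.3446°) = 15.802862
C = V + |VC|·bis = (-24.8369,19.8534)
T_A = V + ((C−V)·d_A)·d_A = V + 11.6800·d_A = (-14.4623,17.4710)
T_B = V + ((C−V)·d_B)·d_B = V + 11.6800·d_B = (-28.1693,9.7438)
sweep = 180° − θ = 95.3108°

center=(-24.8369,19.8534) T_A=(-14.4623,17.4710) T_B=(-28.1693,9.7438) sweep=95.3108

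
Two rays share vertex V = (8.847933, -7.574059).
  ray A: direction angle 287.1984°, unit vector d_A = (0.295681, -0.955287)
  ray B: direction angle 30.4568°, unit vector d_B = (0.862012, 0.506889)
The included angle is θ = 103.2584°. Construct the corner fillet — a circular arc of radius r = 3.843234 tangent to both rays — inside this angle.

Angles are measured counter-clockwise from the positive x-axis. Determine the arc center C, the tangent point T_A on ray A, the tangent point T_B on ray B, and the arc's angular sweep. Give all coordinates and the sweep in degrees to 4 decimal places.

center=(13.4191,-9.3445) T_A=(9.7477,-10.4809) T_B=(11.4710,-6.0316) sweep=76.7416

bisector direction at 338.8276° = (0.932498,-0.361175)
center distance |VC| = r/sin(θ/2) = 3.843234/sin(51.6292°) = 4.902022
C = V + |VC|·bis = (13.4191,-9.3445)
T_A = V + ((C−V)·d_A)·d_A = V + 3.0429·d_A = (9.7477,-10.4809)
T_B = V + ((C−V)·d_B)·d_B = V + 3.0429·d_B = (11.4710,-6.0316)
sweep = 180° − θ = 76.7416°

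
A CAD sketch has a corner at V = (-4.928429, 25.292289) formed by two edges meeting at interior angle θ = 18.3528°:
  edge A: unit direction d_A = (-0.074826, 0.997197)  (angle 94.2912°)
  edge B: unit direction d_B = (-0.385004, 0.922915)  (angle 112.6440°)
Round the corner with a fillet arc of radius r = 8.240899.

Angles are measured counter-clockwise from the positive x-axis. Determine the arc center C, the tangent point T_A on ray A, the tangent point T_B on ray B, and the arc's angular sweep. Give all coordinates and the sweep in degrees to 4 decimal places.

center=(-16.9634,75.5466) T_A=(-8.7456,76.1633) T_B=(-24.5690,72.3738) sweep=161.6472

bisector direction at 103.4676° = (-0.232895,0.972502)
center distance |VC| = r/sin(θ/2) = 8.240899/sin(9.1764°) = 51.675316
C = V + |VC|·bis = (-16.9634,75.5466)
T_A = V + ((C−V)·d_A)·d_A = V + 51.0140·d_A = (-8.7456,76.1633)
T_B = V + ((C−V)·d_B)·d_B = V + 51.0140·d_B = (-24.5690,72.3738)
sweep = 180° − θ = 161.6472°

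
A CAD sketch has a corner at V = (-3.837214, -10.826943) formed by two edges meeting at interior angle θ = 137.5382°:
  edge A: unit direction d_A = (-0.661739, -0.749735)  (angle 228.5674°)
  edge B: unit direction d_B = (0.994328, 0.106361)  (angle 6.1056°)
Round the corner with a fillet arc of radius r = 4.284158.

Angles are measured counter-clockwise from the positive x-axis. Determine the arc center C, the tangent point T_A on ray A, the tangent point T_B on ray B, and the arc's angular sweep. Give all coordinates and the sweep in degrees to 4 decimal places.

center=(-1.7266,-14.9098) T_A=(-4.9386,-12.0748) T_B=(-2.1823,-10.6499) sweep=42.4618

bisector direction at 297.3365° = (0.459216,-0.888325)
center distance |VC| = r/sin(θ/2) = 4.284158/sin(68.7691°) = 4.596102
C = V + |VC|·bis = (-1.7266,-14.9098)
T_A = V + ((C−V)·d_A)·d_A = V + 1.6644·d_A = (-4.9386,-12.0748)
T_B = V + ((C−V)·d_B)·d_B = V + 1.6644·d_B = (-2.1823,-10.6499)
sweep = 180° − θ = 42.4618°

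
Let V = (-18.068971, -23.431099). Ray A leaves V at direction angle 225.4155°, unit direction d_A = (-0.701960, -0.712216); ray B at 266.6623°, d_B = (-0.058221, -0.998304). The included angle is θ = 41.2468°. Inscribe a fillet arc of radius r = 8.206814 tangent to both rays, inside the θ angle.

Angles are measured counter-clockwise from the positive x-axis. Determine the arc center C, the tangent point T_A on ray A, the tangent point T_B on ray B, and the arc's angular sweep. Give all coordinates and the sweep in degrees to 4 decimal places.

bisector direction at 246.0389° = (-0.406116,-0.913821)
center distance |VC| = r/sin(θ/2) = 8.206814/sin(20.6234°) = 23.299991
C = V + |VC|·bis = (-27.5315,-44.7231)
T_A = V + ((C−V)·d_A)·d_A = V + 21.8068·d_A = (-33.3765,-38.9623)
T_B = V + ((C−V)·d_B)·d_B = V + 21.8068·d_B = (-19.3386,-45.2009)
sweep = 180° − θ = 138.7532°

center=(-27.5315,-44.7231) T_A=(-33.3765,-38.9623) T_B=(-19.3386,-45.2009) sweep=138.7532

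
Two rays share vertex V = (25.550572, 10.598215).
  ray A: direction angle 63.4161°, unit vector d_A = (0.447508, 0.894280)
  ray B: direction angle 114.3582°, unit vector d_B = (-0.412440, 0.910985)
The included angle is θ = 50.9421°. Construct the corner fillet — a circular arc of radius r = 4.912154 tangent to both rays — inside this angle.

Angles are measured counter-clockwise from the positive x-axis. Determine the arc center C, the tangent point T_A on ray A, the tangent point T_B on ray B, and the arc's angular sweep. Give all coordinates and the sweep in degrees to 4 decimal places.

bisector direction at 88.8871° = (0.019422,0.999811)
center distance |VC| = r/sin(θ/2) = 4.912154/sin(25.4711°) = 11.422153
C = V + |VC|·bis = (25.7724,22.0182)
T_A = V + ((C−V)·d_A)·d_A = V + 10.3120·d_A = (30.1653,19.8200)
T_B = V + ((C−V)·d_B)·d_B = V + 10.3120·d_B = (21.2975,19.9922)
sweep = 180° − θ = 129.0579°

center=(25.7724,22.0182) T_A=(30.1653,19.8200) T_B=(21.2975,19.9922) sweep=129.0579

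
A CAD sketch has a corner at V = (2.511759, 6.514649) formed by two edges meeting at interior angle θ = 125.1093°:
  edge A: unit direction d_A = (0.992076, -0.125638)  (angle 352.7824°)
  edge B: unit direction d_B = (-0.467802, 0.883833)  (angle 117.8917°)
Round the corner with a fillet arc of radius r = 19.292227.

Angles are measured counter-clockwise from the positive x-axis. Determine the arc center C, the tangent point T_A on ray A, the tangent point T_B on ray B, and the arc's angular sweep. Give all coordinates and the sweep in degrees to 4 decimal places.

center=(14.8757,24.3952) T_A=(12.4519,5.2558) T_B=(-2.1754,15.3702) sweep=54.8907

bisector direction at 55.3371° = (0.568748,0.822512)
center distance |VC| = r/sin(θ/2) = 19.292227/sin(62.5547°) = 21.738924
C = V + |VC|·bis = (14.8757,24.3952)
T_A = V + ((C−V)·d_A)·d_A = V + 10.0195·d_A = (12.4519,5.2558)
T_B = V + ((C−V)·d_B)·d_B = V + 10.0195·d_B = (-2.1754,15.3702)
sweep = 180° − θ = 54.8907°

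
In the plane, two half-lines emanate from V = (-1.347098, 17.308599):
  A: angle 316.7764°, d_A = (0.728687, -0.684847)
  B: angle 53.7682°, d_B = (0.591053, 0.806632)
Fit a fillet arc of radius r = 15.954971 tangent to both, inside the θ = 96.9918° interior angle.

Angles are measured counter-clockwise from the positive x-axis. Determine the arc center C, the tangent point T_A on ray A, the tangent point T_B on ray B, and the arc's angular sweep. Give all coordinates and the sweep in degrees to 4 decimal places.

bisector direction at 5.2723° = (0.995769,0.091889)
center distance |VC| = r/sin(θ/2) = 15.954971/sin(48.4959°) = 21.304305
C = V + |VC|·bis = (19.8671,19.2662)
T_A = V + ((C−V)·d_A)·d_A = V + 14.1178·d_A = (8.9404,7.6401)
T_B = V + ((C−V)·d_B)·d_B = V + 14.1178·d_B = (6.9973,28.6965)
sweep = 180° − θ = 83.0082°

center=(19.8671,19.2662) T_A=(8.9404,7.6401) T_B=(6.9973,28.6965) sweep=83.0082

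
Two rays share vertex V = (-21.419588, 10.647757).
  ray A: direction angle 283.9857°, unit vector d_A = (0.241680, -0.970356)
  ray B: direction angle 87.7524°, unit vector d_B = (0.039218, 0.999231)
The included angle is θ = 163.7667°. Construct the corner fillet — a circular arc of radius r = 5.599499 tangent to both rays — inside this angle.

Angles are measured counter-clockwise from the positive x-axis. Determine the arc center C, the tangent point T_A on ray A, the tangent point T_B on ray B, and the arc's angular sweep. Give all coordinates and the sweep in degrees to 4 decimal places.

bisector direction at 5.8691° = (0.994758,0.102255)
center distance |VC| = r/sin(θ/2) = 5.599499/sin(81.8833°) = 5.656159
C = V + |VC|·bis = (-15.7931,11.2261)
T_A = V + ((C−V)·d_A)·d_A = V + 0.7986·d_A = (-21.2266,9.8728)
T_B = V + ((C−V)·d_B)·d_B = V + 0.7986·d_B = (-21.3883,11.4457)
sweep = 180° − θ = 16.2333°

center=(-15.7931,11.2261) T_A=(-21.2266,9.8728) T_B=(-21.3883,11.4457) sweep=16.2333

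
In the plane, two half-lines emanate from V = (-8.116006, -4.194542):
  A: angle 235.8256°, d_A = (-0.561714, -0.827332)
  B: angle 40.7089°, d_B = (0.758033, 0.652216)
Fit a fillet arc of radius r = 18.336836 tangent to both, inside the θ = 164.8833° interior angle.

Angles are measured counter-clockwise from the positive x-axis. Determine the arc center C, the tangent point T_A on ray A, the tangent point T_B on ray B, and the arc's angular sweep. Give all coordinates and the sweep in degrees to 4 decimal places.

center=(5.6879,-16.5076) T_A=(-9.4827,-6.2075) T_B=(-6.2716,-2.6076) sweep=15.1167

bisector direction at 318.2672° = (0.746258,-0.665657)
center distance |VC| = r/sin(θ/2) = 18.336836/sin(82.4416°) = 18.497553
C = V + |VC|·bis = (5.6879,-16.5076)
T_A = V + ((C−V)·d_A)·d_A = V + 2.4331·d_A = (-9.4827,-6.2075)
T_B = V + ((C−V)·d_B)·d_B = V + 2.4331·d_B = (-6.2716,-2.6076)
sweep = 180° − θ = 15.1167°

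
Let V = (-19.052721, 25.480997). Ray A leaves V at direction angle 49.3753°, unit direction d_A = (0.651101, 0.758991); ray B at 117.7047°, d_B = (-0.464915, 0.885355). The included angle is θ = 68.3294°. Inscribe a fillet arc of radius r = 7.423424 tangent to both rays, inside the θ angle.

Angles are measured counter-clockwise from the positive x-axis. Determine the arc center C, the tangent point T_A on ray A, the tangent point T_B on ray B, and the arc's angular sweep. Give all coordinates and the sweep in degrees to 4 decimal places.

bisector direction at 83.5400° = (0.112510,0.993651)
center distance |VC| = r/sin(θ/2) = 7.423424/sin(34.1647°) = 13.218966
C = V + |VC|·bis = (-17.5655,38.6160)
T_A = V + ((C−V)·d_A)·d_A = V + 10.9377·d_A = (-11.9312,33.7826)
T_B = V + ((C−V)·d_B)·d_B = V + 10.9377·d_B = (-24.1378,35.1648)
sweep = 180° − θ = 111.6706°

center=(-17.5655,38.6160) T_A=(-11.9312,33.7826) T_B=(-24.1378,35.1648) sweep=111.6706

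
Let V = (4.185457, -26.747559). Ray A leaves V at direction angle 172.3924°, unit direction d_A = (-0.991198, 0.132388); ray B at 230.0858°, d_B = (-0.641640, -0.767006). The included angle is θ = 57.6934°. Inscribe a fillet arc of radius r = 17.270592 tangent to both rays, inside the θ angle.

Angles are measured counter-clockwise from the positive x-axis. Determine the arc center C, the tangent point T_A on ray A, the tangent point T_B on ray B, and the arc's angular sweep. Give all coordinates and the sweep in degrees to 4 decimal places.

center=(-29.1795,-39.7152) T_A=(-26.8931,-22.5966) T_B=(-15.9329,-50.7967) sweep=122.3066

bisector direction at 201.2391° = (-0.932077,-0.362261)
center distance |VC| = r/sin(θ/2) = 17.270592/sin(28.8467°) = 35.796365
C = V + |VC|·bis = (-29.1795,-39.7152)
T_A = V + ((C−V)·d_A)·d_A = V + 31.3545·d_A = (-26.8931,-22.5966)
T_B = V + ((C−V)·d_B)·d_B = V + 31.3545·d_B = (-15.9329,-50.7967)
sweep = 180° − θ = 122.3066°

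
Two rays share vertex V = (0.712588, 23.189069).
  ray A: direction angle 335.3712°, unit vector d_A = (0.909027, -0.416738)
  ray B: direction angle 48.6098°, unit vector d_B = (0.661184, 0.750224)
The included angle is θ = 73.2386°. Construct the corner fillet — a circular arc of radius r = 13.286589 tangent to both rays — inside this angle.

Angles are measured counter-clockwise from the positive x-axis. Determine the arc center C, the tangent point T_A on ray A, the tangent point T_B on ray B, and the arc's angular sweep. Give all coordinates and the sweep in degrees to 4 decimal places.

center=(22.5010,27.8166) T_A=(16.9640,15.7387) T_B=(12.5331,36.6014) sweep=106.7614

bisector direction at 11.9905° = (0.978182,0.207750)
center distance |VC| = r/sin(θ/2) = 13.286589/sin(36.6193°) = 22.274425
C = V + |VC|·bis = (22.5010,27.8166)
T_A = V + ((C−V)·d_A)·d_A = V + 17.8778·d_A = (16.9640,15.7387)
T_B = V + ((C−V)·d_B)·d_B = V + 17.8778·d_B = (12.5331,36.6014)
sweep = 180° − θ = 106.7614°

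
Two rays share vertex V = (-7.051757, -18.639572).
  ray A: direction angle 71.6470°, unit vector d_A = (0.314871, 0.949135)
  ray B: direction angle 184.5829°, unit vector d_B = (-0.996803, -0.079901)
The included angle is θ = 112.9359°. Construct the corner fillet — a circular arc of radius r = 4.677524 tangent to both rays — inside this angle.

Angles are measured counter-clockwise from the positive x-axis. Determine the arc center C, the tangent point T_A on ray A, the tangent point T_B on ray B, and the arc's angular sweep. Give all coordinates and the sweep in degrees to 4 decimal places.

center=(-10.5153,-14.2247) T_A=(-6.0757,-15.6975) T_B=(-10.1416,-18.8872) sweep=67.0641

bisector direction at 128.1149° = (-0.617241,0.786774)
center distance |VC| = r/sin(θ/2) = 4.677524/sin(56.4680°) = 5.611388
C = V + |VC|·bis = (-10.5153,-14.2247)
T_A = V + ((C−V)·d_A)·d_A = V + 3.0997·d_A = (-6.0757,-15.6975)
T_B = V + ((C−V)·d_B)·d_B = V + 3.0997·d_B = (-10.1416,-18.8872)
sweep = 180° − θ = 67.0641°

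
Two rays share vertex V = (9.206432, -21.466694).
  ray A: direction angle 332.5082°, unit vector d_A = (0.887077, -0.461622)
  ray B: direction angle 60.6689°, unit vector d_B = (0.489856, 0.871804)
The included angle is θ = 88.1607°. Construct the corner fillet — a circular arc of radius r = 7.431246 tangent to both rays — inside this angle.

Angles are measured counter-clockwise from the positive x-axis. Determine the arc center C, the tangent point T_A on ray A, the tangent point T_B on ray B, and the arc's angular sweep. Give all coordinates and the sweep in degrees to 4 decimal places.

bisector direction at 16.5885° = (0.958380,0.285497)
center distance |VC| = r/sin(θ/2) = 7.431246/sin(44.0804°) = 10.682197
C = V + |VC|·bis = (19.4440,-18.4170)
T_A = V + ((C−V)·d_A)·d_A = V + 7.6737·d_A = (16.0136,-25.0090)
T_B = V + ((C−V)·d_B)·d_B = V + 7.6737·d_B = (12.9654,-14.7767)
sweep = 180° − θ = 91.8393°

center=(19.4440,-18.4170) T_A=(16.0136,-25.0090) T_B=(12.9654,-14.7767) sweep=91.8393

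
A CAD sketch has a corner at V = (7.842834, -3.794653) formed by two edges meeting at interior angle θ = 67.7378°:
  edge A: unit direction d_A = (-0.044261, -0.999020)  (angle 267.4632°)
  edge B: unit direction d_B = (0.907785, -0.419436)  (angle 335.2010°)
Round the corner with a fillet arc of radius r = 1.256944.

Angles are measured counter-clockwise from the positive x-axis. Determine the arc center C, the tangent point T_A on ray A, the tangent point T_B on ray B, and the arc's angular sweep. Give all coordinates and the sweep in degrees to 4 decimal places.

bisector direction at 301.3321° = (0.519998,-0.854168)
center distance |VC| = r/sin(θ/2) = 1.256944/sin(33.8689°) = 2.255439
C = V + |VC|·bis = (9.0157,-5.7212)
T_A = V + ((C−V)·d_A)·d_A = V + 1.8727·d_A = (7.7599,-5.6655)
T_B = V + ((C−V)·d_B)·d_B = V + 1.8727·d_B = (9.5429,-4.5801)
sweep = 180° − θ = 112.2622°

center=(9.0157,-5.7212) T_A=(7.7599,-5.6655) T_B=(9.5429,-4.5801) sweep=112.2622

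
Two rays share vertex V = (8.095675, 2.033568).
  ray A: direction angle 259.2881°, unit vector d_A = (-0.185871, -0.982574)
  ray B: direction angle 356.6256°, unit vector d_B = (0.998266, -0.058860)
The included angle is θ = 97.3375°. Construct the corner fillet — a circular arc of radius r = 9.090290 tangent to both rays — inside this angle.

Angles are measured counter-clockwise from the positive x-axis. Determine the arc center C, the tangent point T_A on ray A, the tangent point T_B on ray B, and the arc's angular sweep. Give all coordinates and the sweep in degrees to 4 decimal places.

center=(15.5416,-7.5115) T_A=(6.6097,-5.8219) T_B=(16.0766,1.5630) sweep=82.6625

bisector direction at 307.9568° = (0.615068,-0.788474)
center distance |VC| = r/sin(θ/2) = 9.090290/sin(48.6688°) = 12.105794
C = V + |VC|·bis = (15.5416,-7.5115)
T_A = V + ((C−V)·d_A)·d_A = V + 7.9948·d_A = (6.6097,-5.8219)
T_B = V + ((C−V)·d_B)·d_B = V + 7.9948·d_B = (16.0766,1.5630)
sweep = 180° − θ = 82.6625°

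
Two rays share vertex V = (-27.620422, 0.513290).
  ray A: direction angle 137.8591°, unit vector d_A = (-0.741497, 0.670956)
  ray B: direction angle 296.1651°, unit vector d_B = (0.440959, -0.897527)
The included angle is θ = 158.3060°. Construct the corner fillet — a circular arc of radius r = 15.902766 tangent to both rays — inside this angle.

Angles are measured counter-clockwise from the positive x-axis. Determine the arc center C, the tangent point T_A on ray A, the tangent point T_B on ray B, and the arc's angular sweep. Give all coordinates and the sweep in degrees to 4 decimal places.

center=(-40.5499,-9.2341) T_A=(-29.8799,2.5578) T_B=(-26.2768,-2.2216) sweep=21.6940

bisector direction at 217.0121° = (-0.798508,-0.601984)
center distance |VC| = r/sin(θ/2) = 15.902766/sin(79.1530°) = 16.192066
C = V + |VC|·bis = (-40.5499,-9.2341)
T_A = V + ((C−V)·d_A)·d_A = V + 3.0471·d_A = (-29.8799,2.5578)
T_B = V + ((C−V)·d_B)·d_B = V + 3.0471·d_B = (-26.2768,-2.2216)
sweep = 180° − θ = 21.6940°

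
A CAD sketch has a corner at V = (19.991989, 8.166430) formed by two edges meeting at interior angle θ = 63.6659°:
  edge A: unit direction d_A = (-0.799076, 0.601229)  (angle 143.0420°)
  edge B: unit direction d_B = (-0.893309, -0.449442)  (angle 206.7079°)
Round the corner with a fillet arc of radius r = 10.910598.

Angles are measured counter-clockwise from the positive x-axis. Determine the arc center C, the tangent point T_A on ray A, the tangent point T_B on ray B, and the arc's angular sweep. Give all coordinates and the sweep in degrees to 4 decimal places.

center=(-0.6111,10.0143) T_A=(5.9487,18.7327) T_B=(4.2926,0.2677) sweep=116.3341

bisector direction at 174.8749° = (-0.996002,0.089330)
center distance |VC| = r/sin(θ/2) = 10.910598/sin(31.8330°) = 20.685776
C = V + |VC|·bis = (-0.6111,10.0143)
T_A = V + ((C−V)·d_A)·d_A = V + 17.5744·d_A = (5.9487,18.7327)
T_B = V + ((C−V)·d_B)·d_B = V + 17.5744·d_B = (4.2926,0.2677)
sweep = 180° − θ = 116.3341°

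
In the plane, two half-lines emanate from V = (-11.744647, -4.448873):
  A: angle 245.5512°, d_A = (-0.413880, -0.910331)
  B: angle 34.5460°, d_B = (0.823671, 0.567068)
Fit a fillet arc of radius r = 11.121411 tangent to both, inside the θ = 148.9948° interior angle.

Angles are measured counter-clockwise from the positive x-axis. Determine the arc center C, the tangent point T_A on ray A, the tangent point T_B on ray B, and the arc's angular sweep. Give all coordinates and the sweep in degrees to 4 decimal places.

bisector direction at 320.0486° = (0.766589,-0.642138)
center distance |VC| = r/sin(θ/2) = 11.121411/sin(74.4974°) = 11.541303
C = V + |VC|·bis = (-2.8972,-11.8600)
T_A = V + ((C−V)·d_A)·d_A = V + 3.0848·d_A = (-13.0214,-7.2570)
T_B = V + ((C−V)·d_B)·d_B = V + 3.0848·d_B = (-9.2038,-2.6996)
sweep = 180° − θ = 31.0052°

center=(-2.8972,-11.8600) T_A=(-13.0214,-7.2570) T_B=(-9.2038,-2.6996) sweep=31.0052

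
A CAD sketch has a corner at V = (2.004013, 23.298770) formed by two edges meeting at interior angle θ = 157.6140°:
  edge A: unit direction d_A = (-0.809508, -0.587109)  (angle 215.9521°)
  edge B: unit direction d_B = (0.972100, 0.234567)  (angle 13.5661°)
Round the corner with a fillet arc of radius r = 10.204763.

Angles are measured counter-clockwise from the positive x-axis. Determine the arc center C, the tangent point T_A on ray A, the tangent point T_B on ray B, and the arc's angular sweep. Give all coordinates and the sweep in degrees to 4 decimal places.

center=(6.3607,13.8524) T_A=(0.3694,22.1132) T_B=(3.9670,23.7724) sweep=22.3860

bisector direction at 294.7591° = (0.418804,-0.908077)
center distance |VC| = r/sin(θ/2) = 10.204763/sin(78.8070°) = 10.402633
C = V + |VC|·bis = (6.3607,13.8524)
T_A = V + ((C−V)·d_A)·d_A = V + 2.0193·d_A = (0.3694,22.1132)
T_B = V + ((C−V)·d_B)·d_B = V + 2.0193·d_B = (3.9670,23.7724)
sweep = 180° − θ = 22.3860°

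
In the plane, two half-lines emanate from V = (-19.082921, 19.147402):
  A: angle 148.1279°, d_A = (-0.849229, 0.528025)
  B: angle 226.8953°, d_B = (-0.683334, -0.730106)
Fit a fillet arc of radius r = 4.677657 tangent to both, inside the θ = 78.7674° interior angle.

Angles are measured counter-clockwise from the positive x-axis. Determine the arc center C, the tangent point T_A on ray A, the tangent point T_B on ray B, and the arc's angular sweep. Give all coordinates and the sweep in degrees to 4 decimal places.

bisector direction at 187.5116° = (-0.991418,-0.130727)
center distance |VC| = r/sin(θ/2) = 4.677657/sin(39.3837°) = 7.372070
C = V + |VC|·bis = (-26.3917,18.1837)
T_A = V + ((C−V)·d_A)·d_A = V + 5.6980·d_A = (-23.9218,22.1561)
T_B = V + ((C−V)·d_B)·d_B = V + 5.6980·d_B = (-22.9765,14.9873)
sweep = 180° − θ = 101.2326°

center=(-26.3917,18.1837) T_A=(-23.9218,22.1561) T_B=(-22.9765,14.9873) sweep=101.2326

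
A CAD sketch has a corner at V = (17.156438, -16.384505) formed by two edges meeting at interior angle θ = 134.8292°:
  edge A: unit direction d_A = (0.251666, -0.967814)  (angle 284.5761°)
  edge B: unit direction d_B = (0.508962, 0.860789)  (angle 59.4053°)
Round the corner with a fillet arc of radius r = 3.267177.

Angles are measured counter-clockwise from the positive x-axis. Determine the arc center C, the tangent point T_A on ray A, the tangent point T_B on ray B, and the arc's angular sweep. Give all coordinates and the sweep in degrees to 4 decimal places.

center=(20.6605,-16.8775) T_A=(17.4985,-17.6998) T_B=(17.8481,-15.2147) sweep=45.1708

bisector direction at 351.9907° = (0.990245,-0.139334)
center distance |VC| = r/sin(θ/2) = 3.267177/sin(67.4146°) = 3.538556
C = V + |VC|·bis = (20.6605,-16.8775)
T_A = V + ((C−V)·d_A)·d_A = V + 1.3590·d_A = (17.4985,-17.6998)
T_B = V + ((C−V)·d_B)·d_B = V + 1.3590·d_B = (17.8481,-15.2147)
sweep = 180° − θ = 45.1708°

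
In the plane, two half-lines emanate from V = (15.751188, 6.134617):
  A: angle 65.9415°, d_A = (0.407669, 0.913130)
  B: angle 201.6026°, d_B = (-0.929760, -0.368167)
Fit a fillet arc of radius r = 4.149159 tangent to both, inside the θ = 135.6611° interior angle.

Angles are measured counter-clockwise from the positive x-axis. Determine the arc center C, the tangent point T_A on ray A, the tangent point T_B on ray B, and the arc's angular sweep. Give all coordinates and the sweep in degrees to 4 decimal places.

bisector direction at 133.7721° = (-0.691791,0.722098)
center distance |VC| = r/sin(θ/2) = 4.149159/sin(67.8306°) = 4.480385
C = V + |VC|·bis = (12.6517,9.3699)
T_A = V + ((C−V)·d_A)·d_A = V + 1.6907·d_A = (16.4404,7.6784)
T_B = V + ((C−V)·d_B)·d_B = V + 1.6907·d_B = (14.1793,5.5122)
sweep = 180° − θ = 44.3389°

center=(12.6517,9.3699) T_A=(16.4404,7.6784) T_B=(14.1793,5.5122) sweep=44.3389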